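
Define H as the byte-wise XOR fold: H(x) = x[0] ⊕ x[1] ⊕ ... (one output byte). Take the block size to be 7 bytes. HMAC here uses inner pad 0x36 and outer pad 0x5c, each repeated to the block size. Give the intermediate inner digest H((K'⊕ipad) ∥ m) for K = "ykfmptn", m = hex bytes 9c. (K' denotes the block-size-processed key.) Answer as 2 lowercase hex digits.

Key "ykfmptn" = 79 6b 66 6d 70 74 6e is exactly B = 7 bytes: K' = 79 6b 66 6d 70 74 6e.
K' ⊕ ipad = 4f 5d 50 5b 46 42 58.
Inner input = 4f 5d 50 5b 46 42 58 ∥ 9c.
Inner hash: XOR 4f⊕5d⊕50⊕5b⊕46⊕42⊕58⊕9c = d9.

d9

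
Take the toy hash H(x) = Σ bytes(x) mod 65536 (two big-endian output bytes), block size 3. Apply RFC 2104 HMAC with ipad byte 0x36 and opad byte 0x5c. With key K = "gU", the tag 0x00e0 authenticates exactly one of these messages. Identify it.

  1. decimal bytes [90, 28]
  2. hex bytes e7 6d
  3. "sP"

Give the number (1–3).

2

Key "gU" = 67 55 is 2 bytes ≤ B = 3; zero-pad to 3 bytes: K' = 67 55 00.
K' ⊕ ipad = 51 63 36; K' ⊕ opad = 3b 09 5c.
m1: inner = H(51 63 36 5a 1c) = 01 60; tag = H(3b 09 5c 01 60) = 0101
m2: inner = H(51 63 36 e7 6d) = 02 3e; tag = H(3b 09 5c 02 3e) = 00e0 ← matches
m3: inner = H(51 63 36 73 50) = 01 ad; tag = H(3b 09 5c 01 ad) = 014e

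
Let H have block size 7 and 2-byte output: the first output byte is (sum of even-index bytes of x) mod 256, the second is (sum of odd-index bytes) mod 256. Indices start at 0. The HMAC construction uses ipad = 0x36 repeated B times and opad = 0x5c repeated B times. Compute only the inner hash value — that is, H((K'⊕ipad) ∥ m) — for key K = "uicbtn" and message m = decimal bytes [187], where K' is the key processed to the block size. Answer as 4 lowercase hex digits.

10c6

Key "uicbtn" = 75 69 63 62 74 6e is 6 bytes ≤ B = 7; zero-pad to 7 bytes: K' = 75 69 63 62 74 6e 00.
K' ⊕ ipad = 43 5f 55 54 42 58 36.
Inner input = 43 5f 55 54 42 58 36 ∥ bb.
Inner hash: even-index sum = 272 mod 256 = 16; odd-index sum = 454 mod 256 = 198 → 10 c6.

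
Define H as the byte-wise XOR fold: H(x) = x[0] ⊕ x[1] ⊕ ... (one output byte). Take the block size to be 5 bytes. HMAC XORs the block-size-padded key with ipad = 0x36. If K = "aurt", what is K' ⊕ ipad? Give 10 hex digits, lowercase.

5743444236

Key "aurt" = 61 75 72 74 is 4 bytes ≤ B = 5; zero-pad to 5 bytes: K' = 61 75 72 74 00.
XOR each byte with 0x36: 61⊕36=57, 75⊕36=43, 72⊕36=44, 74⊕36=42, 00⊕36=36.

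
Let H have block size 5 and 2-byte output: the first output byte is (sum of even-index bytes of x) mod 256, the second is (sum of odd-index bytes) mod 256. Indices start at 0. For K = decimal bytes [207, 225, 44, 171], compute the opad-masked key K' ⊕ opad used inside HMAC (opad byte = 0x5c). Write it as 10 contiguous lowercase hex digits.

93bd70f75c

Key decimal bytes [207, 225, 44, 171] = cf e1 2c ab is 4 bytes ≤ B = 5; zero-pad to 5 bytes: K' = cf e1 2c ab 00.
XOR each byte with 0x5c: cf⊕5c=93, e1⊕5c=bd, 2c⊕5c=70, ab⊕5c=f7, 00⊕5c=5c.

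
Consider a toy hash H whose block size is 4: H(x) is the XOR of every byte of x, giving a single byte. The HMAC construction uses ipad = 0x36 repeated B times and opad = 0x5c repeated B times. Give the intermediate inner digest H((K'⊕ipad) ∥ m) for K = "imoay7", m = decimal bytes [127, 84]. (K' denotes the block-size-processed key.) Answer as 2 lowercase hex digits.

6f

Key "imoay7" = 69 6d 6f 61 79 37 is 6 bytes > B = 4, so hash it first: H(key) = 44, then zero-pad to 4 bytes: K' = 44 00 00 00.
K' ⊕ ipad = 72 36 36 36.
Inner input = 72 36 36 36 ∥ 7f 54.
Inner hash: XOR 72⊕36⊕36⊕36⊕7f⊕54 = 6f.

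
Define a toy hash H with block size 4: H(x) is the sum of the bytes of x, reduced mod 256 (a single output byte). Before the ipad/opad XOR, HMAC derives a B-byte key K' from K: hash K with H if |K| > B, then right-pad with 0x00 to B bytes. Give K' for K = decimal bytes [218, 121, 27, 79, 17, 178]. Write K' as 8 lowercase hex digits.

80000000

|K| = 6 > B = 4, so first hash the key.
H(K): sum = 218+121+27+79+17+178 = 640; mod 256 = 128 → 80.
Zero-pad H(K) = 80 to 4 bytes: K' = 80 00 00 00.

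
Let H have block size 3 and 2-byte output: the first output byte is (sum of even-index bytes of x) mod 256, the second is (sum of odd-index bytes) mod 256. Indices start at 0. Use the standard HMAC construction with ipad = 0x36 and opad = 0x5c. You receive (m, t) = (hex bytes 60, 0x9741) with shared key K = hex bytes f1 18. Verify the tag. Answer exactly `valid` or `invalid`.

valid

Key hex bytes f1 18 is 2 bytes ≤ B = 3; zero-pad to 3 bytes: K' = f1 18 00.
K' ⊕ ipad = c7 2e 36; K' ⊕ opad = ad 44 5c.
Inner hash: even-index sum = 253 mod 256 = 253; odd-index sum = 142 mod 256 = 142 → fd 8e.
Outer hash (recomputed tag): even-index sum = 407 mod 256 = 151; odd-index sum = 321 mod 256 = 65 → 97 41.
Recomputed tag = 9741; claimed = 9741 → match.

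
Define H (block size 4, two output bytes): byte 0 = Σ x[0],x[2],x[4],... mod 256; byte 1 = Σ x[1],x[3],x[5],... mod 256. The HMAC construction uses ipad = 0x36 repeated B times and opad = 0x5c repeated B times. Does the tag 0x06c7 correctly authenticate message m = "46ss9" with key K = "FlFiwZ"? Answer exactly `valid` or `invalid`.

valid

Key "FlFiwZ" = 46 6c 46 69 77 5a is 6 bytes > B = 4, so hash it first: H(key) = 03 2f, then zero-pad to 4 bytes: K' = 03 2f 00 00.
K' ⊕ ipad = 35 19 36 36; K' ⊕ opad = 5f 73 5c 5c.
Inner hash: even-index sum = 331 mod 256 = 75; odd-index sum = 248 mod 256 = 248 → 4b f8.
Outer hash (recomputed tag): even-index sum = 262 mod 256 = 6; odd-index sum = 455 mod 256 = 199 → 06 c7.
Recomputed tag = 06c7; claimed = 06c7 → match.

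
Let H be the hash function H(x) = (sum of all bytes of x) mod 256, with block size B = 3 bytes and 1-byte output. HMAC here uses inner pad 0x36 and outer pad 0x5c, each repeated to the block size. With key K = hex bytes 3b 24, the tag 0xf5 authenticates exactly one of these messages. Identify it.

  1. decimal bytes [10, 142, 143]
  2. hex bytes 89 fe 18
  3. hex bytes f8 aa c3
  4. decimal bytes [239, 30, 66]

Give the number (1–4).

Key hex bytes 3b 24 is 2 bytes ≤ B = 3; zero-pad to 3 bytes: K' = 3b 24 00.
K' ⊕ ipad = 0d 12 36; K' ⊕ opad = 67 78 5c.
m1: inner = H(0d 12 36 0a 8e 8f) = 7c; tag = H(67 78 5c 7c) = b7
m2: inner = H(0d 12 36 89 fe 18) = f4; tag = H(67 78 5c f4) = 2f
m3: inner = H(0d 12 36 f8 aa c3) = ba; tag = H(67 78 5c ba) = f5 ← matches
m4: inner = H(0d 12 36 ef 1e 42) = a4; tag = H(67 78 5c a4) = df

3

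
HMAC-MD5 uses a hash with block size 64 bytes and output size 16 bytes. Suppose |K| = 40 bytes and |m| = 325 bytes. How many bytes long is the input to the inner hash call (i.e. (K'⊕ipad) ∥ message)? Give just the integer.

Key is 40 ≤ 64 bytes, zero-padded: |K'| = 64.
Inner input = (K'⊕ipad) ∥ m → 64 + 325 = 389 bytes.

389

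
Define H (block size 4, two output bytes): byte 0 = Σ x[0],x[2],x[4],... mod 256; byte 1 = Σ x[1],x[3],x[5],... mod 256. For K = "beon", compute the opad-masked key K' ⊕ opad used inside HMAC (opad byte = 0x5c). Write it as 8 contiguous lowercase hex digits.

3e393332

Key "beon" = 62 65 6f 6e is exactly B = 4 bytes: K' = 62 65 6f 6e.
XOR each byte with 0x5c: 62⊕5c=3e, 65⊕5c=39, 6f⊕5c=33, 6e⊕5c=32.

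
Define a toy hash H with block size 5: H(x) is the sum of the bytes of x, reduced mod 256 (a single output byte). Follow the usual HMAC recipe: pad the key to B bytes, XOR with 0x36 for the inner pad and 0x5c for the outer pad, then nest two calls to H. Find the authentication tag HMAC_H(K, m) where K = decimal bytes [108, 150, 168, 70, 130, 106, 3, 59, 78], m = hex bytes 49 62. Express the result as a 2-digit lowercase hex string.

Key decimal bytes [108, 150, 168, 70, 130, 106, 3, 59, 78] = 6c 96 a8 46 82 6a 03 3b 4e is 9 bytes > B = 5, so hash it first: H(key) = 68, then zero-pad to 5 bytes: K' = 68 00 00 00 00.
K' ⊕ ipad = 5e 36 36 36 36.  K' ⊕ opad = 34 5c 5c 5c 5c.
Inner input = (K'⊕ipad) ∥ m = 5e 36 36 36 36 ∥ 49 62.
Inner hash: sum = 94+54+54+54+54+73+98 = 481; mod 256 = 225 → e1.
Outer input = (K'⊕opad) ∥ inner = 34 5c 5c 5c 5c ∥ e1.
Outer hash (tag): sum = 52+92+92+92+92+225 = 645; mod 256 = 133 → 85.

85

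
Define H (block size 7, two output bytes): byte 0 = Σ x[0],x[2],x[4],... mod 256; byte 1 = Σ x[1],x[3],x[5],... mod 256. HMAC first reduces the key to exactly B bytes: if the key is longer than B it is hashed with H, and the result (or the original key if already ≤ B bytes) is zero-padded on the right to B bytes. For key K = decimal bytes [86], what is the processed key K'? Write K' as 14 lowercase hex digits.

Key decimal bytes [86] = 56 is 1 byte ≤ B = 7; zero-pad to 7 bytes: K' = 56 00 00 00 00 00 00.

56000000000000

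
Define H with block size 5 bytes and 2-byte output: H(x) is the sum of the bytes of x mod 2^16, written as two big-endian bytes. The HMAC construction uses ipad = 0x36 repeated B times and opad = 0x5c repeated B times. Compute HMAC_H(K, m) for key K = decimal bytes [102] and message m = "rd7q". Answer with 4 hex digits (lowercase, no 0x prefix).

Key decimal bytes [102] = 66 is 1 byte ≤ B = 5; zero-pad to 5 bytes: K' = 66 00 00 00 00.
K' ⊕ ipad = 50 36 36 36 36.  K' ⊕ opad = 3a 5c 5c 5c 5c.
Inner input = (K'⊕ipad) ∥ m = 50 36 36 36 36 ∥ 72 64 37 71.
Inner hash: sum = 80+54+54+54+54+114+100+55+113 = 678 → 02 a6.
Outer input = (K'⊕opad) ∥ inner = 3a 5c 5c 5c 5c ∥ 02 a6.
Outer hash (tag): sum = 58+92+92+92+92+2+166 = 594 → 02 52.

0252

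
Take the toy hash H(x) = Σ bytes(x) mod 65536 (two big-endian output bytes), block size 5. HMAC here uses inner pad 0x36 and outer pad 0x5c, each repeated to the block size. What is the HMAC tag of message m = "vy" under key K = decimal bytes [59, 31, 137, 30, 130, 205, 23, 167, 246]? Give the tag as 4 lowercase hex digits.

Key decimal bytes [59, 31, 137, 30, 130, 205, 23, 167, 246] = 3b 1f 89 1e 82 cd 17 a7 f6 is 9 bytes > B = 5, so hash it first: H(key) = 04 04, then zero-pad to 5 bytes: K' = 04 04 00 00 00.
K' ⊕ ipad = 32 32 36 36 36.  K' ⊕ opad = 58 58 5c 5c 5c.
Inner input = (K'⊕ipad) ∥ m = 32 32 36 36 36 ∥ 76 79.
Inner hash: sum = 50+50+54+54+54+118+121 = 501 → 01 f5.
Outer input = (K'⊕opad) ∥ inner = 58 58 5c 5c 5c ∥ 01 f5.
Outer hash (tag): sum = 88+88+92+92+92+1+245 = 698 → 02 ba.

02ba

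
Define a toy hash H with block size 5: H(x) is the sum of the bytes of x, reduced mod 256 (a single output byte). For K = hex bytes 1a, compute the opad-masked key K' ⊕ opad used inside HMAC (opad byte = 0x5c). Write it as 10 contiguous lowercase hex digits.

465c5c5c5c

Key hex bytes 1a is 1 byte ≤ B = 5; zero-pad to 5 bytes: K' = 1a 00 00 00 00.
XOR each byte with 0x5c: 1a⊕5c=46, 00⊕5c=5c, 00⊕5c=5c, 00⊕5c=5c, 00⊕5c=5c.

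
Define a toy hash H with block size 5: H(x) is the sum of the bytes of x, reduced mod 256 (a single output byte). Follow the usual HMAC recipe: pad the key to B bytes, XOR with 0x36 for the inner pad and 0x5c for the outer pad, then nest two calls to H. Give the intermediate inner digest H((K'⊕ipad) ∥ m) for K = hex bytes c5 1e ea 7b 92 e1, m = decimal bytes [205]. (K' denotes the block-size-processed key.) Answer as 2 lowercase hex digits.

32

Key hex bytes c5 1e ea 7b 92 e1 is 6 bytes > B = 5, so hash it first: H(key) = bb, then zero-pad to 5 bytes: K' = bb 00 00 00 00.
K' ⊕ ipad = 8d 36 36 36 36.
Inner input = 8d 36 36 36 36 ∥ cd.
Inner hash: sum = 141+54+54+54+54+205 = 562; mod 256 = 50 → 32.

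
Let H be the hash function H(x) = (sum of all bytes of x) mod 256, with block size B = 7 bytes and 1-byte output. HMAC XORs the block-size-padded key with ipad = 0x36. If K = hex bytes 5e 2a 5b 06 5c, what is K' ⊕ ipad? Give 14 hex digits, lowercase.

Key hex bytes 5e 2a 5b 06 5c is 5 bytes ≤ B = 7; zero-pad to 7 bytes: K' = 5e 2a 5b 06 5c 00 00.
XOR each byte with 0x36: 5e⊕36=68, 2a⊕36=1c, 5b⊕36=6d, 06⊕36=30, 5c⊕36=6a, 00⊕36=36, 00⊕36=36.

681c6d306a3636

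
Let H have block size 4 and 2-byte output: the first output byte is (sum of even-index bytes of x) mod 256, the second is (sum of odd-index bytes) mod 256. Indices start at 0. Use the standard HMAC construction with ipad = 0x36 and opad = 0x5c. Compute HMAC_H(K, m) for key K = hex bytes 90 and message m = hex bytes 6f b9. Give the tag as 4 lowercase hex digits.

Key hex bytes 90 is 1 byte ≤ B = 4; zero-pad to 4 bytes: K' = 90 00 00 00.
K' ⊕ ipad = a6 36 36 36.  K' ⊕ opad = cc 5c 5c 5c.
Inner input = (K'⊕ipad) ∥ m = a6 36 36 36 ∥ 6f b9.
Inner hash: even-index sum = 331 mod 256 = 75; odd-index sum = 293 mod 256 = 37 → 4b 25.
Outer input = (K'⊕opad) ∥ inner = cc 5c 5c 5c ∥ 4b 25.
Outer hash (tag): even-index sum = 371 mod 256 = 115; odd-index sum = 221 mod 256 = 221 → 73 dd.

73dd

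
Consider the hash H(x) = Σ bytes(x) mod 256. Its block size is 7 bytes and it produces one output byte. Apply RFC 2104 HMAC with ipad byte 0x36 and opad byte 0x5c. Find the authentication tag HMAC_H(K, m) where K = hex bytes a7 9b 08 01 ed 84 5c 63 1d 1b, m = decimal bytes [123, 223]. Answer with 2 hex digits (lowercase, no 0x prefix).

3a

Key hex bytes a7 9b 08 01 ed 84 5c 63 1d 1b is 10 bytes > B = 7, so hash it first: H(key) = b3, then zero-pad to 7 bytes: K' = b3 00 00 00 00 00 00.
K' ⊕ ipad = 85 36 36 36 36 36 36.  K' ⊕ opad = ef 5c 5c 5c 5c 5c 5c.
Inner input = (K'⊕ipad) ∥ m = 85 36 36 36 36 36 36 ∥ 7b df.
Inner hash: sum = 133+54+54+54+54+54+54+123+223 = 803; mod 256 = 35 → 23.
Outer input = (K'⊕opad) ∥ inner = ef 5c 5c 5c 5c 5c 5c ∥ 23.
Outer hash (tag): sum = 239+92+92+92+92+92+92+35 = 826; mod 256 = 58 → 3a.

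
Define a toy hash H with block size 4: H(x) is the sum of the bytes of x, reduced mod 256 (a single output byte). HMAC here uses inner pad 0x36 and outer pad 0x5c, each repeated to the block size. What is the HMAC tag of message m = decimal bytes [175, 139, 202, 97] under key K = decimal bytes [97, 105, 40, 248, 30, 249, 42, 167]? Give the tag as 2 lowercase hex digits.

Key decimal bytes [97, 105, 40, 248, 30, 249, 42, 167] = 61 69 28 f8 1e f9 2a a7 is 8 bytes > B = 4, so hash it first: H(key) = d2, then zero-pad to 4 bytes: K' = d2 00 00 00.
K' ⊕ ipad = e4 36 36 36.  K' ⊕ opad = 8e 5c 5c 5c.
Inner input = (K'⊕ipad) ∥ m = e4 36 36 36 ∥ af 8b ca 61.
Inner hash: sum = 228+54+54+54+175+139+202+97 = 1003; mod 256 = 235 → eb.
Outer input = (K'⊕opad) ∥ inner = 8e 5c 5c 5c ∥ eb.
Outer hash (tag): sum = 142+92+92+92+235 = 653; mod 256 = 141 → 8d.

8d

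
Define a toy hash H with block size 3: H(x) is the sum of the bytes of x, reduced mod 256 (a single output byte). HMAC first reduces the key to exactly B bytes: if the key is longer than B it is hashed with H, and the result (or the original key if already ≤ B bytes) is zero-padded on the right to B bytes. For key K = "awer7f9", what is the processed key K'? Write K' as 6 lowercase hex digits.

|K| = 7 > B = 3, so first hash the key.
H(K): sum = 97+119+101+114+55+102+57 = 645; mod 256 = 133 → 85.
Zero-pad H(K) = 85 to 3 bytes: K' = 85 00 00.

850000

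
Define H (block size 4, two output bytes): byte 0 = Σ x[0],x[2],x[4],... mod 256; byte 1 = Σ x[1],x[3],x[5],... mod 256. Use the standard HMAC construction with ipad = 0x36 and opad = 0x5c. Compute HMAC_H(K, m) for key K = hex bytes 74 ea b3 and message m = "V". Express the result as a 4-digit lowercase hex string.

3424

Key hex bytes 74 ea b3 is 3 bytes ≤ B = 4; zero-pad to 4 bytes: K' = 74 ea b3 00.
K' ⊕ ipad = 42 dc 85 36.  K' ⊕ opad = 28 b6 ef 5c.
Inner input = (K'⊕ipad) ∥ m = 42 dc 85 36 ∥ 56.
Inner hash: even-index sum = 285 mod 256 = 29; odd-index sum = 274 mod 256 = 18 → 1d 12.
Outer input = (K'⊕opad) ∥ inner = 28 b6 ef 5c ∥ 1d 12.
Outer hash (tag): even-index sum = 308 mod 256 = 52; odd-index sum = 292 mod 256 = 36 → 34 24.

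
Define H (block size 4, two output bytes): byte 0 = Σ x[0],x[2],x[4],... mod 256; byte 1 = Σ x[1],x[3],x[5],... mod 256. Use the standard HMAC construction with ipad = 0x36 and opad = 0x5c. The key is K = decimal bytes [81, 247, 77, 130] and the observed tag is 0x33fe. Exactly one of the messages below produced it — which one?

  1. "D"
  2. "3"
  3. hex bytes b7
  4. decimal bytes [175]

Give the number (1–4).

Key decimal bytes [81, 247, 77, 130] = 51 f7 4d 82 is exactly B = 4 bytes: K' = 51 f7 4d 82.
K' ⊕ ipad = 67 c1 7b b4; K' ⊕ opad = 0d ab 11 de.
m1: inner = H(67 c1 7b b4 44) = 26 75; tag = H(0d ab 11 de 26 75) = 44fe
m2: inner = H(67 c1 7b b4 33) = 15 75; tag = H(0d ab 11 de 15 75) = 33fe ← matches
m3: inner = H(67 c1 7b b4 b7) = 99 75; tag = H(0d ab 11 de 99 75) = b7fe
m4: inner = H(67 c1 7b b4 af) = 91 75; tag = H(0d ab 11 de 91 75) = affe

2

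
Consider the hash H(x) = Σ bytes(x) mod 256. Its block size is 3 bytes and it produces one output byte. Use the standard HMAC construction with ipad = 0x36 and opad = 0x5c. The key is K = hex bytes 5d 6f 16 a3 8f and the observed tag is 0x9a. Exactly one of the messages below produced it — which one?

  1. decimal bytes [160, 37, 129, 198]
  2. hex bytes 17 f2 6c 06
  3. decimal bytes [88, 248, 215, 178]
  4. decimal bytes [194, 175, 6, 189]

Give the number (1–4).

1

Key hex bytes 5d 6f 16 a3 8f is 5 bytes > B = 3, so hash it first: H(key) = 14, then zero-pad to 3 bytes: K' = 14 00 00.
K' ⊕ ipad = 22 36 36; K' ⊕ opad = 48 5c 5c.
m1: inner = H(22 36 36 a0 25 81 c6) = 9a; tag = H(48 5c 5c 9a) = 9a ← matches
m2: inner = H(22 36 36 17 f2 6c 06) = 09; tag = H(48 5c 5c 09) = 09
m3: inner = H(22 36 36 58 f8 d7 b2) = 67; tag = H(48 5c 5c 67) = 67
m4: inner = H(22 36 36 c2 af 06 bd) = c2; tag = H(48 5c 5c c2) = c2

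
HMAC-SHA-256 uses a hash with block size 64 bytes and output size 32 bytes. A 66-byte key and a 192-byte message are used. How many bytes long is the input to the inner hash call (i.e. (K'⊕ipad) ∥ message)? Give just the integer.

Key is 66 > 64 bytes, so it is hashed to 32 bytes then zero-padded to 64: |K'| = 64.
Inner input = (K'⊕ipad) ∥ m → 64 + 192 = 256 bytes.

256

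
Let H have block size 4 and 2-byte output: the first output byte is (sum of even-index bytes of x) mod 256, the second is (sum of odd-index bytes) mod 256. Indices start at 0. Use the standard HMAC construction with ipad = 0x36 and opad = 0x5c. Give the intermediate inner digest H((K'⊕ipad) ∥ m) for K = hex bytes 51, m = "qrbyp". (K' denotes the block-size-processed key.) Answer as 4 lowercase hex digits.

Key hex bytes 51 is 1 byte ≤ B = 4; zero-pad to 4 bytes: K' = 51 00 00 00.
K' ⊕ ipad = 67 36 36 36.
Inner input = 67 36 36 36 ∥ 71 72 62 79 70.
Inner hash: even-index sum = 480 mod 256 = 224; odd-index sum = 343 mod 256 = 87 → e0 57.

e057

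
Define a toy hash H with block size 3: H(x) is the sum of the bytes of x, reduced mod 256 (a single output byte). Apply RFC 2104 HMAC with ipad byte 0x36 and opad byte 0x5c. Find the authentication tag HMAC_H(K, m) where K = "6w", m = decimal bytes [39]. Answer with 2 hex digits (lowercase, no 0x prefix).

Key "6w" = 36 77 is 2 bytes ≤ B = 3; zero-pad to 3 bytes: K' = 36 77 00.
K' ⊕ ipad = 00 41 36.  K' ⊕ opad = 6a 2b 5c.
Inner input = (K'⊕ipad) ∥ m = 00 41 36 ∥ 27.
Inner hash: sum = 0+65+54+39 = 158 → 9e.
Outer input = (K'⊕opad) ∥ inner = 6a 2b 5c ∥ 9e.
Outer hash (tag): sum = 106+43+92+158 = 399; mod 256 = 143 → 8f.

8f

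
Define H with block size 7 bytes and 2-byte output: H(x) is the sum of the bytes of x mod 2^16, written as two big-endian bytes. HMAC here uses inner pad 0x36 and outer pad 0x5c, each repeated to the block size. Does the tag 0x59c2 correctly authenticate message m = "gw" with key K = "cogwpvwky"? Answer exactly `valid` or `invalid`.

Key "cogwpvwky" = 63 6f 67 77 70 76 77 6b 79 is 9 bytes > B = 7, so hash it first: H(key) = 03 f1, then zero-pad to 7 bytes: K' = 03 f1 00 00 00 00 00.
K' ⊕ ipad = 35 c7 36 36 36 36 36; K' ⊕ opad = 5f ad 5c 5c 5c 5c 5c.
Inner hash: sum = 53+199+54+54+54+54+54+103+119 = 744 → 02 e8.
Outer hash (recomputed tag): sum = 95+173+92+92+92+92+92+2+232 = 962 → 03 c2.
Recomputed tag = 03c2; claimed = 59c2 → mismatch.

invalid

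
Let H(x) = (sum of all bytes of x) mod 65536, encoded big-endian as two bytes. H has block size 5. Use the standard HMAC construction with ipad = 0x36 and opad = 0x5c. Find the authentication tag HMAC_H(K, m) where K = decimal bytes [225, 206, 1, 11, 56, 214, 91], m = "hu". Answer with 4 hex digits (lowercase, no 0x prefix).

Key decimal bytes [225, 206, 1, 11, 56, 214, 91] = e1 ce 01 0b 38 d6 5b is 7 bytes > B = 5, so hash it first: H(key) = 03 24, then zero-pad to 5 bytes: K' = 03 24 00 00 00.
K' ⊕ ipad = 35 12 36 36 36.  K' ⊕ opad = 5f 78 5c 5c 5c.
Inner input = (K'⊕ipad) ∥ m = 35 12 36 36 36 ∥ 68 75.
Inner hash: sum = 53+18+54+54+54+104+117 = 454 → 01 c6.
Outer input = (K'⊕opad) ∥ inner = 5f 78 5c 5c 5c ∥ 01 c6.
Outer hash (tag): sum = 95+120+92+92+92+1+198 = 690 → 02 b2.

02b2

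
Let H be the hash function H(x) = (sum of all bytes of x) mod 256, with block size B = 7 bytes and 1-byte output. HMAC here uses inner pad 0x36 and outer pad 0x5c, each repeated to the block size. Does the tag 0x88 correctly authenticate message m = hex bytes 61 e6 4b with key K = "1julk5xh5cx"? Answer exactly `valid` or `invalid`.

Key "1julk5xh5cx" = 31 6a 75 6c 6b 35 78 68 35 63 78 is 11 bytes > B = 7, so hash it first: H(key) = 0c, then zero-pad to 7 bytes: K' = 0c 00 00 00 00 00 00.
K' ⊕ ipad = 3a 36 36 36 36 36 36; K' ⊕ opad = 50 5c 5c 5c 5c 5c 5c.
Inner hash: sum = 58+54+54+54+54+54+54+97+230+75 = 784; mod 256 = 16 → 10.
Outer hash (recomputed tag): sum = 80+92+92+92+92+92+92+16 = 648; mod 256 = 136 → 88.
Recomputed tag = 88; claimed = 88 → match.

valid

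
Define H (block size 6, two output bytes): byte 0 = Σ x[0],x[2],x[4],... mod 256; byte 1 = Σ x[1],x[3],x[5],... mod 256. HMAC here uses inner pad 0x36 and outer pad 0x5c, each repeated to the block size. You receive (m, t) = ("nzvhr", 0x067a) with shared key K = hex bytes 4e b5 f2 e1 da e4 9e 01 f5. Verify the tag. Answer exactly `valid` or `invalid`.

Key hex bytes 4e b5 f2 e1 da e4 9e 01 f5 is 9 bytes > B = 6, so hash it first: H(key) = ad 7b, then zero-pad to 6 bytes: K' = ad 7b 00 00 00 00.
K' ⊕ ipad = 9b 4d 36 36 36 36; K' ⊕ opad = f1 27 5c 5c 5c 5c.
Inner hash: even-index sum = 605 mod 256 = 93; odd-index sum = 411 mod 256 = 155 → 5d 9b.
Outer hash (recomputed tag): even-index sum = 518 mod 256 = 6; odd-index sum = 378 mod 256 = 122 → 06 7a.
Recomputed tag = 067a; claimed = 067a → match.

valid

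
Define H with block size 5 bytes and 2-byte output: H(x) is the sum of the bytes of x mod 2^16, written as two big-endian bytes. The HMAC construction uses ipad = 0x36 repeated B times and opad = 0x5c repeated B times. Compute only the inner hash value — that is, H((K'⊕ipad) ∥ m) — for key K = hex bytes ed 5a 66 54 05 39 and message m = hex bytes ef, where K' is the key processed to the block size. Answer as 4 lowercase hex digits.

Key hex bytes ed 5a 66 54 05 39 is 6 bytes > B = 5, so hash it first: H(key) = 02 3f, then zero-pad to 5 bytes: K' = 02 3f 00 00 00.
K' ⊕ ipad = 34 09 36 36 36.
Inner input = 34 09 36 36 36 ∥ ef.
Inner hash: sum = 52+9+54+54+54+239 = 462 → 01 ce.

01ce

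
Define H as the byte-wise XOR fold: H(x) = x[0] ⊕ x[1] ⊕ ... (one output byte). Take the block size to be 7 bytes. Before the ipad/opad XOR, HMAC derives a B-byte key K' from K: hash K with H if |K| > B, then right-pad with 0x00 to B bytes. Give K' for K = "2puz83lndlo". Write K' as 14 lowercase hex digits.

|K| = 11 > B = 7, so first hash the key.
H(K): XOR 32⊕70⊕75⊕7a⊕38⊕33⊕6c⊕6e⊕64⊕6c⊕6f = 23.
Zero-pad H(K) = 23 to 7 bytes: K' = 23 00 00 00 00 00 00.

23000000000000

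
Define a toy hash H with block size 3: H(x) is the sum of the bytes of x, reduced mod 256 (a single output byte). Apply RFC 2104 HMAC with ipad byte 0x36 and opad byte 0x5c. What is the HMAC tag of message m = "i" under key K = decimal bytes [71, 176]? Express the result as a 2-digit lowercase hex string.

f9

Key decimal bytes [71, 176] = 47 b0 is 2 bytes ≤ B = 3; zero-pad to 3 bytes: K' = 47 b0 00.
K' ⊕ ipad = 71 86 36.  K' ⊕ opad = 1b ec 5c.
Inner input = (K'⊕ipad) ∥ m = 71 86 36 ∥ 69.
Inner hash: sum = 113+134+54+105 = 406; mod 256 = 150 → 96.
Outer input = (K'⊕opad) ∥ inner = 1b ec 5c ∥ 96.
Outer hash (tag): sum = 27+236+92+150 = 505; mod 256 = 249 → f9.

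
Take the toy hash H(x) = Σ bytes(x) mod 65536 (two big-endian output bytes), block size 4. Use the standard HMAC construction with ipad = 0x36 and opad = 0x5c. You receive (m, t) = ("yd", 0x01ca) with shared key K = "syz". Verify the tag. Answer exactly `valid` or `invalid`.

Key "syz" = 73 79 7a is 3 bytes ≤ B = 4; zero-pad to 4 bytes: K' = 73 79 7a 00.
K' ⊕ ipad = 45 4f 4c 36; K' ⊕ opad = 2f 25 26 5c.
Inner hash: sum = 69+79+76+54+121+100 = 499 → 01 f3.
Outer hash (recomputed tag): sum = 47+37+38+92+1+243 = 458 → 01 ca.
Recomputed tag = 01ca; claimed = 01ca → match.

valid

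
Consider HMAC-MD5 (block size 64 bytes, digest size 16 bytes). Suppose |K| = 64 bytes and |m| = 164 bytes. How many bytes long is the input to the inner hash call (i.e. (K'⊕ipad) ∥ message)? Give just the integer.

Key is 64 ≤ 64 bytes, zero-padded: |K'| = 64.
Inner input = (K'⊕ipad) ∥ m → 64 + 164 = 228 bytes.

228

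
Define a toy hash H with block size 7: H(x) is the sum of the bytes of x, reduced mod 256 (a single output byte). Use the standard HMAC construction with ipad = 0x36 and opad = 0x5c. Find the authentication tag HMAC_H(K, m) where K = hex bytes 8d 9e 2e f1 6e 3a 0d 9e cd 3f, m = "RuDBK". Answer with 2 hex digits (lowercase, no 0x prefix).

Key hex bytes 8d 9e 2e f1 6e 3a 0d 9e cd 3f is 10 bytes > B = 7, so hash it first: H(key) = a9, then zero-pad to 7 bytes: K' = a9 00 00 00 00 00 00.
K' ⊕ ipad = 9f 36 36 36 36 36 36.  K' ⊕ opad = f5 5c 5c 5c 5c 5c 5c.
Inner input = (K'⊕ipad) ∥ m = 9f 36 36 36 36 36 36 ∥ 52 75 44 42 4b.
Inner hash: sum = 159+54+54+54+54+54+54+82+117+68+66+75 = 891; mod 256 = 123 → 7b.
Outer input = (K'⊕opad) ∥ inner = f5 5c 5c 5c 5c 5c 5c ∥ 7b.
Outer hash (tag): sum = 245+92+92+92+92+92+92+123 = 920; mod 256 = 152 → 98.

98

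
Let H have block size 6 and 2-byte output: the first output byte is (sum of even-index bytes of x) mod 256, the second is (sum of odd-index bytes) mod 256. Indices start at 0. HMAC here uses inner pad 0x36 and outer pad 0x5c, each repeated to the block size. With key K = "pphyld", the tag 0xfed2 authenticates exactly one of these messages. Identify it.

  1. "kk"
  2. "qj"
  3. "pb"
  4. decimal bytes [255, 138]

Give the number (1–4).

3

Key "pphyld" = 70 70 68 79 6c 64 is exactly B = 6 bytes: K' = 70 70 68 79 6c 64.
K' ⊕ ipad = 46 46 5e 4f 5a 52; K' ⊕ opad = 2c 2c 34 25 30 38.
m1: inner = H(46 46 5e 4f 5a 52 6b 6b) = 69 52; tag = H(2c 2c 34 25 30 38 69 52) = f9db
m2: inner = H(46 46 5e 4f 5a 52 71 6a) = 6f 51; tag = H(2c 2c 34 25 30 38 6f 51) = ffda
m3: inner = H(46 46 5e 4f 5a 52 70 62) = 6e 49; tag = H(2c 2c 34 25 30 38 6e 49) = fed2 ← matches
m4: inner = H(46 46 5e 4f 5a 52 ff 8a) = fd 71; tag = H(2c 2c 34 25 30 38 fd 71) = 8dfa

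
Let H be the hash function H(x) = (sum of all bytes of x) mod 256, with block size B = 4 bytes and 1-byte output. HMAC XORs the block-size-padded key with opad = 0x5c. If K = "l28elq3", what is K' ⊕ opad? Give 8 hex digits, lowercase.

175c5c5c

Key "l28elq3" = 6c 32 38 65 6c 71 33 is 7 bytes > B = 4, so hash it first: H(key) = 4b, then zero-pad to 4 bytes: K' = 4b 00 00 00.
XOR each byte with 0x5c: 4b⊕5c=17, 00⊕5c=5c, 00⊕5c=5c, 00⊕5c=5c.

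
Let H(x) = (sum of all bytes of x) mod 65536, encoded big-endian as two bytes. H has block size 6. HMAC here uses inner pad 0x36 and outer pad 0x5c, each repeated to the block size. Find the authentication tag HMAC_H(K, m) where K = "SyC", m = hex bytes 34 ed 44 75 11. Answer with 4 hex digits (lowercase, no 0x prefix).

0220

Key "SyC" = 53 79 43 is 3 bytes ≤ B = 6; zero-pad to 6 bytes: K' = 53 79 43 00 00 00.
K' ⊕ ipad = 65 4f 75 36 36 36.  K' ⊕ opad = 0f 25 1f 5c 5c 5c.
Inner input = (K'⊕ipad) ∥ m = 65 4f 75 36 36 36 ∥ 34 ed 44 75 11.
Inner hash: sum = 101+79+117+54+54+54+52+237+68+117+17 = 950 → 03 b6.
Outer input = (K'⊕opad) ∥ inner = 0f 25 1f 5c 5c 5c ∥ 03 b6.
Outer hash (tag): sum = 15+37+31+92+92+92+3+182 = 544 → 02 20.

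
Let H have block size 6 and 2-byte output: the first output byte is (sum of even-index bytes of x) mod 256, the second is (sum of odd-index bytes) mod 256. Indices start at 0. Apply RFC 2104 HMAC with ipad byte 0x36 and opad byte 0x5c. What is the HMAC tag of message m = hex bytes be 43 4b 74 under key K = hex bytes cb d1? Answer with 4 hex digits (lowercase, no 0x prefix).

Key hex bytes cb d1 is 2 bytes ≤ B = 6; zero-pad to 6 bytes: K' = cb d1 00 00 00 00.
K' ⊕ ipad = fd e7 36 36 36 36.  K' ⊕ opad = 97 8d 5c 5c 5c 5c.
Inner input = (K'⊕ipad) ∥ m = fd e7 36 36 36 36 ∥ be 43 4b 74.
Inner hash: even-index sum = 626 mod 256 = 114; odd-index sum = 522 mod 256 = 10 → 72 0a.
Outer input = (K'⊕opad) ∥ inner = 97 8d 5c 5c 5c 5c ∥ 72 0a.
Outer hash (tag): even-index sum = 449 mod 256 = 193; odd-index sum = 335 mod 256 = 79 → c1 4f.

c14f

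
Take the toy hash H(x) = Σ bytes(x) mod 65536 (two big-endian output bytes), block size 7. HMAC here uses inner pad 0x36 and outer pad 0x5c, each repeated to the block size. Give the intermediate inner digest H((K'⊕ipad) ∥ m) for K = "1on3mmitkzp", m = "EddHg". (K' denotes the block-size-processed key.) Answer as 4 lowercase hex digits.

0377

Key "1on3mmitkzp" = 31 6f 6e 33 6d 6d 69 74 6b 7a 70 is 11 bytes > B = 7, so hash it first: H(key) = 04 4d, then zero-pad to 7 bytes: K' = 04 4d 00 00 00 00 00.
K' ⊕ ipad = 32 7b 36 36 36 36 36.
Inner input = 32 7b 36 36 36 36 36 ∥ 45 64 64 48 67.
Inner hash: sum = 50+123+54+54+54+54+54+69+100+100+72+103 = 887 → 03 77.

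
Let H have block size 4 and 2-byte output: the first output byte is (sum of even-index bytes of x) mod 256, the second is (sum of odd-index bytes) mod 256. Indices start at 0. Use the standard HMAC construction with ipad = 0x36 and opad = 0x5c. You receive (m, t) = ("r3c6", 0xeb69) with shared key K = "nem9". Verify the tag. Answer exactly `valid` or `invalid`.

valid

Key "nem9" = 6e 65 6d 39 is exactly B = 4 bytes: K' = 6e 65 6d 39.
K' ⊕ ipad = 58 53 5b 0f; K' ⊕ opad = 32 39 31 65.
Inner hash: even-index sum = 392 mod 256 = 136; odd-index sum = 203 mod 256 = 203 → 88 cb.
Outer hash (recomputed tag): even-index sum = 235 mod 256 = 235; odd-index sum = 361 mod 256 = 105 → eb 69.
Recomputed tag = eb69; claimed = eb69 → match.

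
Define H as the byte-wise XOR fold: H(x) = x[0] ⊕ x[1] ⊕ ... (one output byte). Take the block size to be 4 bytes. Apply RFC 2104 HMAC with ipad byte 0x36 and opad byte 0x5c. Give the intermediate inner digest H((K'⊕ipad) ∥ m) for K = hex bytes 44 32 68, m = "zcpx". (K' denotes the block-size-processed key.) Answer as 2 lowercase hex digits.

0f

Key hex bytes 44 32 68 is 3 bytes ≤ B = 4; zero-pad to 4 bytes: K' = 44 32 68 00.
K' ⊕ ipad = 72 04 5e 36.
Inner input = 72 04 5e 36 ∥ 7a 63 70 78.
Inner hash: XOR 72⊕04⊕5e⊕36⊕7a⊕63⊕70⊕78 = 0f.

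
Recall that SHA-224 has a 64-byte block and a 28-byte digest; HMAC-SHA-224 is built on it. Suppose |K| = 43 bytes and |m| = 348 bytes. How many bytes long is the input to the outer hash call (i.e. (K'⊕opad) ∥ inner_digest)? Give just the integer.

Key is 43 ≤ 64 bytes, zero-padded: |K'| = 64.
Outer input = (K'⊕opad) ∥ H(inner) → 64 + 28 = 92 bytes.

92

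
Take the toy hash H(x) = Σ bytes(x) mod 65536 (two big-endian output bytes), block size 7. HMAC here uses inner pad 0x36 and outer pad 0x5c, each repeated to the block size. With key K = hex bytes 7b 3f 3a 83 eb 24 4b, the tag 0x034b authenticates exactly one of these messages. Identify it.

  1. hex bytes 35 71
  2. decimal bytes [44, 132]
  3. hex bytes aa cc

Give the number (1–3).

2

Key hex bytes 7b 3f 3a 83 eb 24 4b is exactly B = 7 bytes: K' = 7b 3f 3a 83 eb 24 4b.
K' ⊕ ipad = 4d 09 0c b5 dd 12 7d; K' ⊕ opad = 27 63 66 df b7 78 17.
m1: inner = H(4d 09 0c b5 dd 12 7d 35 71) = 03 29; tag = H(27 63 66 df b7 78 17 03 29) = 0341
m2: inner = H(4d 09 0c b5 dd 12 7d 2c 84) = 03 33; tag = H(27 63 66 df b7 78 17 03 33) = 034b ← matches
m3: inner = H(4d 09 0c b5 dd 12 7d aa cc) = 03 f9; tag = H(27 63 66 df b7 78 17 03 f9) = 0411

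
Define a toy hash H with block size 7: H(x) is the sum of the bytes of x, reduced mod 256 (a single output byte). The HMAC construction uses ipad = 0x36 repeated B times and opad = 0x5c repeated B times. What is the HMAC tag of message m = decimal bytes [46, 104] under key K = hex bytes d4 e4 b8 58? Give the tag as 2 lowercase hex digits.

24

Key hex bytes d4 e4 b8 58 is 4 bytes ≤ B = 7; zero-pad to 7 bytes: K' = d4 e4 b8 58 00 00 00.
K' ⊕ ipad = e2 d2 8e 6e 36 36 36.  K' ⊕ opad = 88 b8 e4 04 5c 5c 5c.
Inner input = (K'⊕ipad) ∥ m = e2 d2 8e 6e 36 36 36 ∥ 2e 68.
Inner hash: sum = 226+210+142+110+54+54+54+46+104 = 1000; mod 256 = 232 → e8.
Outer input = (K'⊕opad) ∥ inner = 88 b8 e4 04 5c 5c 5c ∥ e8.
Outer hash (tag): sum = 136+184+228+4+92+92+92+232 = 1060; mod 256 = 36 → 24.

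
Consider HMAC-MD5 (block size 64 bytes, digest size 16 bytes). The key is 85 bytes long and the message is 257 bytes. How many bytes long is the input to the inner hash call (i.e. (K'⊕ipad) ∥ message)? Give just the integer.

Key is 85 > 64 bytes, so it is hashed to 16 bytes then zero-padded to 64: |K'| = 64.
Inner input = (K'⊕ipad) ∥ m → 64 + 257 = 321 bytes.

321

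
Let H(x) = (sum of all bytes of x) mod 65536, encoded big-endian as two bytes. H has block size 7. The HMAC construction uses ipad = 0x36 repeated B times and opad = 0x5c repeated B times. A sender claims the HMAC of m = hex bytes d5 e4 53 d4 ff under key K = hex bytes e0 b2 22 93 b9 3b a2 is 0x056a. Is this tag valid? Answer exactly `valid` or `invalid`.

valid

Key hex bytes e0 b2 22 93 b9 3b a2 is exactly B = 7 bytes: K' = e0 b2 22 93 b9 3b a2.
K' ⊕ ipad = d6 84 14 a5 8f 0d 94; K' ⊕ opad = bc ee 7e cf e5 67 fe.
Inner hash: sum = 214+132+20+165+143+13+148+213+228+83+212+255 = 1826 → 07 22.
Outer hash (recomputed tag): sum = 188+238+126+207+229+103+254+7+34 = 1386 → 05 6a.
Recomputed tag = 056a; claimed = 056a → match.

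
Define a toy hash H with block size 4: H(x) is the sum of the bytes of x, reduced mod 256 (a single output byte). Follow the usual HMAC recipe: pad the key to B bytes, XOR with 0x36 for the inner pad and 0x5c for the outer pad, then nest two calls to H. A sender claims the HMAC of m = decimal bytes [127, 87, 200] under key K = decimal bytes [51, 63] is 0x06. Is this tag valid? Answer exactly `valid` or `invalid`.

invalid

Key decimal bytes [51, 63] = 33 3f is 2 bytes ≤ B = 4; zero-pad to 4 bytes: K' = 33 3f 00 00.
K' ⊕ ipad = 05 09 36 36; K' ⊕ opad = 6f 63 5c 5c.
Inner hash: sum = 5+9+54+54+127+87+200 = 536; mod 256 = 24 → 18.
Outer hash (recomputed tag): sum = 111+99+92+92+24 = 418; mod 256 = 162 → a2.
Recomputed tag = a2; claimed = 06 → mismatch.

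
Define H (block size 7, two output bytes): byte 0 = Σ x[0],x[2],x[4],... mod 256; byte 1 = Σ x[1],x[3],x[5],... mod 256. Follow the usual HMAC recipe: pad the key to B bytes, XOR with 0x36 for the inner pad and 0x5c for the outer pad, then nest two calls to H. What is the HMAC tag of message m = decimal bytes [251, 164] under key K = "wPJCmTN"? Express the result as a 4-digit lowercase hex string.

Key "wPJCmTN" = 77 50 4a 43 6d 54 4e is exactly B = 7 bytes: K' = 77 50 4a 43 6d 54 4e.
K' ⊕ ipad = 41 66 7c 75 5b 62 78.  K' ⊕ opad = 2b 0c 16 1f 31 08 12.
Inner input = (K'⊕ipad) ∥ m = 41 66 7c 75 5b 62 78 ∥ fb a4.
Inner hash: even-index sum = 564 mod 256 = 52; odd-index sum = 568 mod 256 = 56 → 34 38.
Outer input = (K'⊕opad) ∥ inner = 2b 0c 16 1f 31 08 12 ∥ 34 38.
Outer hash (tag): even-index sum = 188 mod 256 = 188; odd-index sum = 103 mod 256 = 103 → bc 67.

bc67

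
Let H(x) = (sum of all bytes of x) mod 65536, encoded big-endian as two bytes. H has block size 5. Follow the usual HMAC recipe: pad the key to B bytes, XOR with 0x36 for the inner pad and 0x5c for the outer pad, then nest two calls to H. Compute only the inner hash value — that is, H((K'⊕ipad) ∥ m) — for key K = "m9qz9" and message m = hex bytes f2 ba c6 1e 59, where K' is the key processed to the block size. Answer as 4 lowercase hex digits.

03f5

Key "m9qz9" = 6d 39 71 7a 39 is exactly B = 5 bytes: K' = 6d 39 71 7a 39.
K' ⊕ ipad = 5b 0f 47 4c 0f.
Inner input = 5b 0f 47 4c 0f ∥ f2 ba c6 1e 59.
Inner hash: sum = 91+15+71+76+15+242+186+198+30+89 = 1013 → 03 f5.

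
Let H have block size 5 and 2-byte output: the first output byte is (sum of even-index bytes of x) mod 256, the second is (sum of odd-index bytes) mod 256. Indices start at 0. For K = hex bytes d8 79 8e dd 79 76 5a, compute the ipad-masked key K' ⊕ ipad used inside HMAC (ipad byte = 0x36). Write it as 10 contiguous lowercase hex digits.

0ffa363636

Key hex bytes d8 79 8e dd 79 76 5a is 7 bytes > B = 5, so hash it first: H(key) = 39 cc, then zero-pad to 5 bytes: K' = 39 cc 00 00 00.
XOR each byte with 0x36: 39⊕36=0f, cc⊕36=fa, 00⊕36=36, 00⊕36=36, 00⊕36=36.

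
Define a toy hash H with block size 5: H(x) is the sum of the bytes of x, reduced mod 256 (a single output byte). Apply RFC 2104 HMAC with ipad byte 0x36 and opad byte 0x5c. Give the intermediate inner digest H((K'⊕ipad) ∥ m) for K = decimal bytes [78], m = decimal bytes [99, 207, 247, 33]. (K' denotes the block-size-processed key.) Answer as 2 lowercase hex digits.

9a

Key decimal bytes [78] = 4e is 1 byte ≤ B = 5; zero-pad to 5 bytes: K' = 4e 00 00 00 00.
K' ⊕ ipad = 78 36 36 36 36.
Inner input = 78 36 36 36 36 ∥ 63 cf f7 21.
Inner hash: sum = 120+54+54+54+54+99+207+247+33 = 922; mod 256 = 154 → 9a.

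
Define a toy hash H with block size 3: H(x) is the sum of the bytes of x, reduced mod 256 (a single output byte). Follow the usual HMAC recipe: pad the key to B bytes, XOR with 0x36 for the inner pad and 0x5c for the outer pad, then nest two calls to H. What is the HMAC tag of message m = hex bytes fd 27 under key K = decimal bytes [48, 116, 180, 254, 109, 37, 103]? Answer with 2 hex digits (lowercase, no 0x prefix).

Key decimal bytes [48, 116, 180, 254, 109, 37, 103] = 30 74 b4 fe 6d 25 67 is 7 bytes > B = 3, so hash it first: H(key) = 4f, then zero-pad to 3 bytes: K' = 4f 00 00.
K' ⊕ ipad = 79 36 36.  K' ⊕ opad = 13 5c 5c.
Inner input = (K'⊕ipad) ∥ m = 79 36 36 ∥ fd 27.
Inner hash: sum = 121+54+54+253+39 = 521; mod 256 = 9 → 09.
Outer input = (K'⊕opad) ∥ inner = 13 5c 5c ∥ 09.
Outer hash (tag): sum = 19+92+92+9 = 212 → d4.

d4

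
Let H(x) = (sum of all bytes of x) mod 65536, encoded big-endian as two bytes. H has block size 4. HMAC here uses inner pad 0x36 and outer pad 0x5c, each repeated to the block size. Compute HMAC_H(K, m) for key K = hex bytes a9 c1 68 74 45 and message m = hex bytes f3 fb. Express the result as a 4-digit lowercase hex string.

023b

Key hex bytes a9 c1 68 74 45 is 5 bytes > B = 4, so hash it first: H(key) = 02 8b, then zero-pad to 4 bytes: K' = 02 8b 00 00.
K' ⊕ ipad = 34 bd 36 36.  K' ⊕ opad = 5e d7 5c 5c.
Inner input = (K'⊕ipad) ∥ m = 34 bd 36 36 ∥ f3 fb.
Inner hash: sum = 52+189+54+54+243+251 = 843 → 03 4b.
Outer input = (K'⊕opad) ∥ inner = 5e d7 5c 5c ∥ 03 4b.
Outer hash (tag): sum = 94+215+92+92+3+75 = 571 → 02 3b.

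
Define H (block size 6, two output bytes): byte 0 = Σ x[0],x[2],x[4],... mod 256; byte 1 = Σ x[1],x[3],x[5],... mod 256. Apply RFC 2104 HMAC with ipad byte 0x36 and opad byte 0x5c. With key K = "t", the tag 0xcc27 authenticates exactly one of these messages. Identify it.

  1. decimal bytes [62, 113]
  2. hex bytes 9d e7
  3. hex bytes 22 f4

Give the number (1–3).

1

Key "t" = 74 is 1 byte ≤ B = 6; zero-pad to 6 bytes: K' = 74 00 00 00 00 00.
K' ⊕ ipad = 42 36 36 36 36 36; K' ⊕ opad = 28 5c 5c 5c 5c 5c.
m1: inner = H(42 36 36 36 36 36 3e 71) = ec 13; tag = H(28 5c 5c 5c 5c 5c ec 13) = cc27 ← matches
m2: inner = H(42 36 36 36 36 36 9d e7) = 4b 89; tag = H(28 5c 5c 5c 5c 5c 4b 89) = 2b9d
m3: inner = H(42 36 36 36 36 36 22 f4) = d0 96; tag = H(28 5c 5c 5c 5c 5c d0 96) = b0aa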